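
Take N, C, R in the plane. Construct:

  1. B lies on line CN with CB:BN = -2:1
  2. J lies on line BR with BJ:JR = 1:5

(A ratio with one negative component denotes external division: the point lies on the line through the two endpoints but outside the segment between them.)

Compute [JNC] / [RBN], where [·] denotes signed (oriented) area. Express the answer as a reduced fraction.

Choose coordinates N = (0, 0), C = (1, 0), R = (0, 1).
1. B lies on line CN with CB:BN = -2:1 ⇒ B = (-1, 0)
2. J lies on line BR with BJ:JR = 1:5 ⇒ J = (-5/6, 1/6)
2·[JNC] = 1/6, 2·[RBN] = 1
[JNC]:[RBN] = 1/6:1 = 1/6

[JNC]:[RBN] = 1/6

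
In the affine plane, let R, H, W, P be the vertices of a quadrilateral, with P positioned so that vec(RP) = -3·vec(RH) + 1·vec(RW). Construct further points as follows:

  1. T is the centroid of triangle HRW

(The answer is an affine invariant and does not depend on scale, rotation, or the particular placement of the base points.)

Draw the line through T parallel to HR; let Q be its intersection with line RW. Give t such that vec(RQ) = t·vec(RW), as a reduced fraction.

t = 1/3

Set R = (0, 0), H = (1, 0), W = (0, 1), P = (-3, 1); any affine frame gives the same invariant.
1. T is the centroid of triangle HRW ⇒ T = (1/3, 1/3)
through T parallel to HR: direction (-1, 0); meets RW at Q = (0, 1/3)
Q = R + t·(W−R) with t = 1/3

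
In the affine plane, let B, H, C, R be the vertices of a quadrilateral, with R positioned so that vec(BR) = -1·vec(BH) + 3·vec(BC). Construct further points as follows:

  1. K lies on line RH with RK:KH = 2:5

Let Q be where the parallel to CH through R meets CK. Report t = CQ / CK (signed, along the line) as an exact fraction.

Assign B = (0, 0), H = (1, 0), C = (0, 1), R = (-1, 3) — the answer is frame-independent, so this choice is without loss of generality.
1. K lies on line RH with RK:KH = 2:5 ⇒ K = (-3/7, 15/7)
through R parallel to CH: direction (1, -1); meets CK at Q = (-3/5, 13/5)
Q = C + t·(K−C) with t = 7/5

t = 7/5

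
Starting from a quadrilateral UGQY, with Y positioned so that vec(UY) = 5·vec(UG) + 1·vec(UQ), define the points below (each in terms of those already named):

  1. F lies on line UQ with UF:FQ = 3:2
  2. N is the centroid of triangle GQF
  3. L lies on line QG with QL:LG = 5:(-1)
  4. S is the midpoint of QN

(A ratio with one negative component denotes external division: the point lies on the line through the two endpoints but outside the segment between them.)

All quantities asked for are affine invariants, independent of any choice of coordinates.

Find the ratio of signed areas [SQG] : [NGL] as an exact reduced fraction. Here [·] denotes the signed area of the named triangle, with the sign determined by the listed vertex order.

[SQG]:[NGL] = 2

Assign U = (0, 0), G = (1, 0), Q = (0, 1), Y = (5, 1) — the answer is frame-independent, so this choice is without loss of generality.
1. F lies on line UQ with UF:FQ = 3:2 ⇒ F = (0, 3/5)
2. N is the centroid of triangle GQF ⇒ N = (1/3, 8/15)
3. L lies on line QG with QL:LG = 5:(-1) ⇒ L = (5/4, -1/4)
4. S is the midpoint of QN ⇒ S = (1/6, 23/30)
2·[SQG] = -1/15, 2·[NGL] = -1/30
[SQG]:[NGL] = -1/15:-1/30 = 2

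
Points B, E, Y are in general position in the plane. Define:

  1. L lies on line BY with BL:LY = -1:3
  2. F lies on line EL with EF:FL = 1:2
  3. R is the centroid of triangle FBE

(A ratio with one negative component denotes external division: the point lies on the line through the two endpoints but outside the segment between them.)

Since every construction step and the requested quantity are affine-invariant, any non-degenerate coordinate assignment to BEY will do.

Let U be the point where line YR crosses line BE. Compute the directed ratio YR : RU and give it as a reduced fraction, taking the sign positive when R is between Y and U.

Assign B = (0, 0), E = (1, 0), Y = (0, 1) — the answer is frame-independent, so this choice is without loss of generality.
1. L lies on line BY with BL:LY = -1:3 ⇒ L = (0, -1/2)
2. F lies on line EL with EF:FL = 1:2 ⇒ F = (2/3, -1/6)
3. R is the centroid of triangle FBE ⇒ R = (5/9, -1/18)
line YR meets BE at U = (10/19, 0)
R = Y + t·(U−Y) with t = 19/18, so YR:RU = 19/18:-1/18

YR:RU = -19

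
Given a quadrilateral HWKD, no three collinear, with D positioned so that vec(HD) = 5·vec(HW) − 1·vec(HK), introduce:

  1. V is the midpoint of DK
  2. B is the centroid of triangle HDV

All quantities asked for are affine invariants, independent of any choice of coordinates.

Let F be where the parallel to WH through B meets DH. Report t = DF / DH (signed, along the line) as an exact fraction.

Choose coordinates H = (0, 0), W = (1, 0), K = (0, 1), D = (5, -1).
1. V is the midpoint of DK ⇒ V = (5/2, 0)
2. B is the centroid of triangle HDV ⇒ B = (5/2, -1/3)
through B parallel to WH: direction (-1, 0); meets DH at F = (5/3, -1/3)
F = D + t·(H−D) with t = 2/3

t = 2/3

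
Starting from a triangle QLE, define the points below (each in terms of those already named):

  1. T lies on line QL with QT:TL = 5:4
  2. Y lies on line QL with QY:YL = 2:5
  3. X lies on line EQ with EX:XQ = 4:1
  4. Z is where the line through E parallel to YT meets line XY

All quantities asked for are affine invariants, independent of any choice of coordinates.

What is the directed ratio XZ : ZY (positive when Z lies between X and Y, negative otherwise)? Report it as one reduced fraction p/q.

XZ:ZY = -4/5

Work in coordinates with Q = (0, 0), L = (1, 0), E = (0, 1).
1. T lies on line QL with QT:TL = 5:4 ⇒ T = (5/9, 0)
2. Y lies on line QL with QY:YL = 2:5 ⇒ Y = (2/7, 0)
3. X lies on line EQ with EX:XQ = 4:1 ⇒ X = (0, 1/5)
4. Z is where the line through E parallel to YT meets line XY ⇒ Z = (-8/7, 1)
Z = X + t·(Y−X) with t = -4, so XZ:ZY = t:(1−t) = -4:5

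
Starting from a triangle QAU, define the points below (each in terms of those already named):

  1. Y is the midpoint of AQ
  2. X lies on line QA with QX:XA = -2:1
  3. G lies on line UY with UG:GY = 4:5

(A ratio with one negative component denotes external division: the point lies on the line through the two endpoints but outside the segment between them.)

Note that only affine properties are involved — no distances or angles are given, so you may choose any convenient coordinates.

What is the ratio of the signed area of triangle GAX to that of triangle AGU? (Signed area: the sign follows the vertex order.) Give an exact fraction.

[GAX]:[AGU] = -5/2

Choose coordinates Q = (0, 0), A = (1, 0), U = (0, 1).
1. Y is the midpoint of AQ ⇒ Y = (1/2, 0)
2. X lies on line QA with QX:XA = -2:1 ⇒ X = (2, 0)
3. G lies on line UY with UG:GY = 4:5 ⇒ G = (2/9, 5/9)
2·[GAX] = 5/9, 2·[AGU] = -2/9
[GAX]:[AGU] = 5/9:-2/9 = -5/2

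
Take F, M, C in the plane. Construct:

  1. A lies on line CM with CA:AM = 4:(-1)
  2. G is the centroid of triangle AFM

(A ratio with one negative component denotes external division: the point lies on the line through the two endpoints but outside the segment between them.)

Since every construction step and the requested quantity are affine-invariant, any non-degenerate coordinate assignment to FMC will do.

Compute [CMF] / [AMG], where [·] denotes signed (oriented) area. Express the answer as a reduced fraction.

[CMF]:[AMG] = -9

Choose coordinates F = (0, 0), M = (1, 0), C = (0, 1).
1. A lies on line CM with CA:AM = 4:(-1) ⇒ A = (4/3, -1/3)
2. G is the centroid of triangle AFM ⇒ G = (7/9, -1/9)
2·[CMF] = -1, 2·[AMG] = 1/9
[CMF]:[AMG] = -1:1/9 = -9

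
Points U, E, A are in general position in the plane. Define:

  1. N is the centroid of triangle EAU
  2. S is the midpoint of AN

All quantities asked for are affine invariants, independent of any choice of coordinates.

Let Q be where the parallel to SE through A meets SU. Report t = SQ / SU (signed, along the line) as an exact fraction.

Work in coordinates with U = (0, 0), E = (1, 0), A = (0, 1).
1. N is the centroid of triangle EAU ⇒ N = (1/3, 1/3)
2. S is the midpoint of AN ⇒ S = (1/6, 2/3)
through A parallel to SE: direction (5/6, -2/3); meets SU at Q = (5/24, 5/6)
Q = S + t·(U−S) with t = -1/4

t = -1/4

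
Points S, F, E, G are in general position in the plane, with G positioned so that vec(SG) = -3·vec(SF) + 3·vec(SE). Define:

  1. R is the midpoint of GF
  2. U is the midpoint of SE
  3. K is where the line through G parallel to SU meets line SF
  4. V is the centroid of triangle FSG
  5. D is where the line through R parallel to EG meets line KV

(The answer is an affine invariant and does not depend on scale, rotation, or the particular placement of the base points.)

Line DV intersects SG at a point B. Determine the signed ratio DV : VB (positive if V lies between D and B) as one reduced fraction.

DV:VB = 25/23

Set S = (0, 0), F = (1, 0), E = (0, 1), G = (-3, 3); any affine frame gives the same invariant.
1. R is the midpoint of GF ⇒ R = (-1, 3/2)
2. U is the midpoint of SE ⇒ U = (0, 1/2)
3. K is where the line through G parallel to SU meets line SF ⇒ K = (-3, 0)
4. V is the centroid of triangle FSG ⇒ V = (-2/3, 1)
5. D is where the line through R parallel to EG meets line KV ⇒ D = (-19/46, 51/46)
line DV meets SG at B = (-9/10, 9/10)
V = D + t·(B−D) with t = 25/48, so DV:VB = 25/48:23/48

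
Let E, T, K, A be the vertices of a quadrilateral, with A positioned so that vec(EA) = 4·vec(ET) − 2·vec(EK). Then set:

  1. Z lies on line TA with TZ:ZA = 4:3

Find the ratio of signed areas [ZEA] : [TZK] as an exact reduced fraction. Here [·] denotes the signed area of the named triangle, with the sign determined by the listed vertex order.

[ZEA]:[TZK] = 3/2

Work in coordinates with E = (0, 0), T = (1, 0), K = (0, 1), A = (4, -2).
1. Z lies on line TA with TZ:ZA = 4:3 ⇒ Z = (19/7, -8/7)
2·[ZEA] = 6/7, 2·[TZK] = 4/7
[ZEA]:[TZK] = 6/7:4/7 = 3/2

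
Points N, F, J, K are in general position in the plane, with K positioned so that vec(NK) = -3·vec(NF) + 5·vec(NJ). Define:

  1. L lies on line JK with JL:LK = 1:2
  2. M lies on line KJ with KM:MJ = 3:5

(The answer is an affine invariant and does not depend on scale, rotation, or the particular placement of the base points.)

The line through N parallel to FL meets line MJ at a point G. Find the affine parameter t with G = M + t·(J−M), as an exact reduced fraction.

t = 21/5

Assign N = (0, 0), F = (1, 0), J = (0, 1), K = (-3, 5) — the answer is frame-independent, so this choice is without loss of generality.
1. L lies on line JK with JL:LK = 1:2 ⇒ L = (-1, 7/3)
2. M lies on line KJ with KM:MJ = 3:5 ⇒ M = (-15/8, 7/2)
through N parallel to FL: direction (-2, 7/3); meets MJ at G = (6, -7)
G = M + t·(J−M) with t = 21/5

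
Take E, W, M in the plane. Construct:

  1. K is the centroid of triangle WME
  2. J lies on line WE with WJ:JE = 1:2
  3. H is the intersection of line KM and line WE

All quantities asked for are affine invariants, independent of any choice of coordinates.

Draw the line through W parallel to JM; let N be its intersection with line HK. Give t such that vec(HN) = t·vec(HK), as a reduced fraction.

t = 9

Choose coordinates E = (0, 0), W = (1, 0), M = (0, 1).
1. K is the centroid of triangle WME ⇒ K = (1/3, 1/3)
2. J lies on line WE with WJ:JE = 1:2 ⇒ J = (2/3, 0)
3. H is the intersection of line KM and line WE ⇒ H = (1/2, 0)
through W parallel to JM: direction (-2/3, 1); meets HK at N = (-1, 3)
N = H + t·(K−H) with t = 9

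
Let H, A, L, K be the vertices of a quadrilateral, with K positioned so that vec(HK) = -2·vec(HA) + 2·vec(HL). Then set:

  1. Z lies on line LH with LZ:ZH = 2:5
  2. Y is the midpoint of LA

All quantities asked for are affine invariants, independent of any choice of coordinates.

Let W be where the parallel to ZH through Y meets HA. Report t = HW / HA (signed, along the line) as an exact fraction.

Choose coordinates H = (0, 0), A = (1, 0), L = (0, 1), K = (-2, 2).
1. Z lies on line LH with LZ:ZH = 2:5 ⇒ Z = (0, 5/7)
2. Y is the midpoint of LA ⇒ Y = (1/2, 1/2)
through Y parallel to ZH: direction (0, -5/7); meets HA at W = (1/2, 0)
W = H + t·(A−H) with t = 1/2

t = 1/2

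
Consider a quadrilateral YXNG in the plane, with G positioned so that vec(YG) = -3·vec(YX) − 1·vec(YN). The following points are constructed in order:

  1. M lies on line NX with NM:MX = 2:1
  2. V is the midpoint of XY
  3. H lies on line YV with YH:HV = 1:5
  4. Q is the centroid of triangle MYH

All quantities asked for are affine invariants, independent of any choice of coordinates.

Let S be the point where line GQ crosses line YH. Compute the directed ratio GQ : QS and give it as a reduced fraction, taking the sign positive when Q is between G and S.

GQ:QS = -10

Set Y = (0, 0), X = (1, 0), N = (0, 1), G = (-3, -1); any affine frame gives the same invariant.
1. M lies on line NX with NM:MX = 2:1 ⇒ M = (2/3, 1/3)
2. V is the midpoint of XY ⇒ V = (1/2, 0)
3. H lies on line YV with YH:HV = 1:5 ⇒ H = (1/12, 0)
4. Q is the centroid of triangle MYH ⇒ Q = (1/4, 1/9)
line GQ meets YH at S = (-3/40, 0)
Q = G + t·(S−G) with t = 10/9, so GQ:QS = 10/9:-1/9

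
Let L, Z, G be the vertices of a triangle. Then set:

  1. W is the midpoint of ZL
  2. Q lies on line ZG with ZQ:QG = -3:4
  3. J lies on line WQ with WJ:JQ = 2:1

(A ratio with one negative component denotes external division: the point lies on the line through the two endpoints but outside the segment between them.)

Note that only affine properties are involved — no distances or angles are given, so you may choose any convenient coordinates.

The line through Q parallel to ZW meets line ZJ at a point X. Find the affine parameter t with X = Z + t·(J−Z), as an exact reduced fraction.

t = 3/2

Choose coordinates L = (0, 0), Z = (1, 0), G = (0, 1).
1. W is the midpoint of ZL ⇒ W = (1/2, 0)
2. Q lies on line ZG with ZQ:QG = -3:4 ⇒ Q = (4, -3)
3. J lies on line WQ with WJ:JQ = 2:1 ⇒ J = (17/6, -2)
through Q parallel to ZW: direction (-1/2, 0); meets ZJ at X = (15/4, -3)
X = Z + t·(J−Z) with t = 3/2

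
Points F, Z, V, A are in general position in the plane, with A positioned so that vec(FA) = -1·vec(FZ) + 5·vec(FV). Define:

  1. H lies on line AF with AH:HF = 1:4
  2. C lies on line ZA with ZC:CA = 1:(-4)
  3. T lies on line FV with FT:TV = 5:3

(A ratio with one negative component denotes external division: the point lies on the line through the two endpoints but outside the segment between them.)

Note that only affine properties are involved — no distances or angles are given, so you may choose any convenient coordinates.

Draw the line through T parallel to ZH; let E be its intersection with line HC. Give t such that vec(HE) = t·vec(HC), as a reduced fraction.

t = 69/8

Choose coordinates F = (0, 0), Z = (1, 0), V = (0, 1), A = (-1, 5).
1. H lies on line AF with AH:HF = 1:4 ⇒ H = (-4/5, 4)
2. C lies on line ZA with ZC:CA = 1:(-4) ⇒ C = (5/3, -5/3)
3. T lies on line FV with FT:TV = 5:3 ⇒ T = (0, 5/8)
through T parallel to ZH: direction (-9/5, 4); meets HC at E = (819/40, -359/8)
E = H + t·(C−H) with t = 69/8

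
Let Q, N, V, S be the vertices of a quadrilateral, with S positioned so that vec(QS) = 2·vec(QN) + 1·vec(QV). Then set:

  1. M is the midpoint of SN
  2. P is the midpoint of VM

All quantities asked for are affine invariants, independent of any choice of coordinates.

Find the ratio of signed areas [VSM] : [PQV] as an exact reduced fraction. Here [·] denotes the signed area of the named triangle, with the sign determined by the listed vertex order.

[VSM]:[PQV] = 4/3

Assign Q = (0, 0), N = (1, 0), V = (0, 1), S = (2, 1) — the answer is frame-independent, so this choice is without loss of generality.
1. M is the midpoint of SN ⇒ M = (3/2, 1/2)
2. P is the midpoint of VM ⇒ P = (3/4, 3/4)
2·[VSM] = -1, 2·[PQV] = -3/4
[VSM]:[PQV] = -1:-3/4 = 4/3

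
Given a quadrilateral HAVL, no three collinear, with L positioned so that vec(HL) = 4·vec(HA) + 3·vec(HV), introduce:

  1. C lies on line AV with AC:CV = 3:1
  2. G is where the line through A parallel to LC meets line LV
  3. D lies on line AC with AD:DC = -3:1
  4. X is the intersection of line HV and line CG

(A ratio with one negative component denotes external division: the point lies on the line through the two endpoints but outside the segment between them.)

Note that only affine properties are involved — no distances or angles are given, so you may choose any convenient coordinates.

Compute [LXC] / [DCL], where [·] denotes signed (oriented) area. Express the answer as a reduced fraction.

Choose coordinates H = (0, 0), A = (1, 0), V = (0, 1), L = (4, 3).
1. C lies on line AV with AC:CV = 3:1 ⇒ C = (1/4, 3/4)
2. G is where the line through A parallel to LC meets line LV ⇒ G = (16, 9)
3. D lies on line AC with AD:DC = -3:1 ⇒ D = (-1/8, 9/8)
4. X is the intersection of line HV and line CG ⇒ X = (0, 13/21)
2·[LXC] = 1/14, 2·[DCL] = 9/4
[LXC]:[DCL] = 1/14:9/4 = 2/63

[LXC]:[DCL] = 2/63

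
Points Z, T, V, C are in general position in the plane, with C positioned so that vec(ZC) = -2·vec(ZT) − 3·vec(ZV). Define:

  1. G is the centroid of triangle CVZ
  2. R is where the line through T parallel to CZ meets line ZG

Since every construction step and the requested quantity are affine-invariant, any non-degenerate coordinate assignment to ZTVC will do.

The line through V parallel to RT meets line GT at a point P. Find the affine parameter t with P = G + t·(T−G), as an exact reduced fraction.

t = -4/11

Choose coordinates Z = (0, 0), T = (1, 0), V = (0, 1), C = (-2, -3).
1. G is the centroid of triangle CVZ ⇒ G = (-2/3, -2/3)
2. R is where the line through T parallel to CZ meets line ZG ⇒ R = (3, 3)
through V parallel to RT: direction (-2, -3); meets GT at P = (-14/11, -10/11)
P = G + t·(T−G) with t = -4/11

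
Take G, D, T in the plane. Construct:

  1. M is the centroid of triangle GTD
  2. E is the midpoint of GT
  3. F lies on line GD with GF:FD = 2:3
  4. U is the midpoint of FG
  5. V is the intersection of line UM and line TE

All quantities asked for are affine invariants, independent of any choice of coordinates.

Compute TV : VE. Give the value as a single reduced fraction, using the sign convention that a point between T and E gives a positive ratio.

Set G = (0, 0), D = (1, 0), T = (0, 1); any affine frame gives the same invariant.
1. M is the centroid of triangle GTD ⇒ M = (1/3, 1/3)
2. E is the midpoint of GT ⇒ E = (0, 1/2)
3. F lies on line GD with GF:FD = 2:3 ⇒ F = (2/5, 0)
4. U is the midpoint of FG ⇒ U = (1/5, 0)
5. V is the intersection of line UM and line TE ⇒ V = (0, -1/2)
V = T + t·(E−T) with t = 3, so TV:VE = t:(1−t) = 3:-2

TV:VE = -3/2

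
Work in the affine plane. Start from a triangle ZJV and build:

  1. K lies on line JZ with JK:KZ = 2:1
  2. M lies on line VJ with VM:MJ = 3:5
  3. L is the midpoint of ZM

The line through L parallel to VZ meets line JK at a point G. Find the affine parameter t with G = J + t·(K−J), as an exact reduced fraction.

t = 39/32

Assign Z = (0, 0), J = (1, 0), V = (0, 1) — the answer is frame-independent, so this choice is without loss of generality.
1. K lies on line JZ with JK:KZ = 2:1 ⇒ K = (1/3, 0)
2. M lies on line VJ with VM:MJ = 3:5 ⇒ M = (3/8, 5/8)
3. L is the midpoint of ZM ⇒ L = (3/16, 5/16)
through L parallel to VZ: direction (0, -1); meets JK at G = (3/16, 0)
G = J + t·(K−J) with t = 39/32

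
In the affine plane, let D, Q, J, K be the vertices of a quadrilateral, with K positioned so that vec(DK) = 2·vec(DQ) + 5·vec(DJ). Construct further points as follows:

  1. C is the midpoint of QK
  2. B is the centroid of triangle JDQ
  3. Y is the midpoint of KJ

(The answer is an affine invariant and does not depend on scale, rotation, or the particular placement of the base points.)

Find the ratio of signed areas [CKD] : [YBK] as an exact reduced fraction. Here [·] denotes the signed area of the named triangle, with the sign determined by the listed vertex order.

Assign D = (0, 0), Q = (1, 0), J = (0, 1), K = (2, 5) — the answer is frame-independent, so this choice is without loss of generality.
1. C is the midpoint of QK ⇒ C = (3/2, 5/2)
2. B is the centroid of triangle JDQ ⇒ B = (1/3, 1/3)
3. Y is the midpoint of KJ ⇒ Y = (1, 3)
2·[CKD] = 5/2, 2·[YBK] = 4/3
[CKD]:[YBK] = 5/2:4/3 = 15/8

[CKD]:[YBK] = 15/8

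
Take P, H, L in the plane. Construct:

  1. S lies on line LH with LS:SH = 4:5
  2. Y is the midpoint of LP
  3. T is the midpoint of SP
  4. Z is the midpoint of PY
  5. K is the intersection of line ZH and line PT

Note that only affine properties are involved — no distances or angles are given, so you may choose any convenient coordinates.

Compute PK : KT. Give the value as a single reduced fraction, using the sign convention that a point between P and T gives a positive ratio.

Assign P = (0, 0), H = (1, 0), L = (0, 1) — the answer is frame-independent, so this choice is without loss of generality.
1. S lies on line LH with LS:SH = 4:5 ⇒ S = (4/9, 5/9)
2. Y is the midpoint of LP ⇒ Y = (0, 1/2)
3. T is the midpoint of SP ⇒ T = (2/9, 5/18)
4. Z is the midpoint of PY ⇒ Z = (0, 1/4)
5. K is the intersection of line ZH and line PT ⇒ K = (1/6, 5/24)
K = P + t·(T−P) with t = 3/4, so PK:KT = t:(1−t) = 3/4:1/4

PK:KT = 3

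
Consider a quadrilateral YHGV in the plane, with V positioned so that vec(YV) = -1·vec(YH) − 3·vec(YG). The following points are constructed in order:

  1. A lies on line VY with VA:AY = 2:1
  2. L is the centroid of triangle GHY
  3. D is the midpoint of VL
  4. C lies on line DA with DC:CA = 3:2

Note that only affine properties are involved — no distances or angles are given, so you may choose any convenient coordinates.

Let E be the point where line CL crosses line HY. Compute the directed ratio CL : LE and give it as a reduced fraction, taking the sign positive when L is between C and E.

CL:LE = -22/5

Set Y = (0, 0), H = (1, 0), G = (0, 1), V = (-1, -3); any affine frame gives the same invariant.
1. A lies on line VY with VA:AY = 2:1 ⇒ A = (-1/3, -1)
2. L is the centroid of triangle GHY ⇒ L = (1/3, 1/3)
3. D is the midpoint of VL ⇒ D = (-1/3, -4/3)
4. C lies on line DA with DC:CA = 3:2 ⇒ C = (-1/3, -17/15)
line CL meets HY at E = (2/11, 0)
L = C + t·(E−C) with t = 22/17, so CL:LE = 22/17:-5/17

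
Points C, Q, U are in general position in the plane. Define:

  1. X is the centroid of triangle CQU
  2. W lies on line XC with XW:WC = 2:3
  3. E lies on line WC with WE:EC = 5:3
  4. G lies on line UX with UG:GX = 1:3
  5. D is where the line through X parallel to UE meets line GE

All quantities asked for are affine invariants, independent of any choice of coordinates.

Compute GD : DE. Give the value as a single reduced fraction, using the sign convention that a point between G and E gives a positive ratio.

Work in coordinates with C = (0, 0), Q = (1, 0), U = (0, 1).
1. X is the centroid of triangle CQU ⇒ X = (1/3, 1/3)
2. W lies on line XC with XW:WC = 2:3 ⇒ W = (1/5, 1/5)
3. E lies on line WC with WE:EC = 5:3 ⇒ E = (3/40, 3/40)
4. G lies on line UX with UG:GX = 1:3 ⇒ G = (1/12, 5/6)
5. D is where the line through X parallel to UE meets line GE ⇒ D = (13/120, 373/120)
D = G + t·(E−G) with t = -3, so GD:DE = t:(1−t) = -3:4

GD:DE = -3/4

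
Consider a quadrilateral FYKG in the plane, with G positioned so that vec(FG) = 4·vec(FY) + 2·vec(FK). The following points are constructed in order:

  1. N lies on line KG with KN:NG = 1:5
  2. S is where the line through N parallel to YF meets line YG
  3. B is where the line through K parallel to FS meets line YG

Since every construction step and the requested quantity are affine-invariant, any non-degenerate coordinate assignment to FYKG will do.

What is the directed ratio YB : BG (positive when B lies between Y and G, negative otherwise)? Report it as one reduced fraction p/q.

YB:BG = -47/23

Choose coordinates F = (0, 0), Y = (1, 0), K = (0, 1), G = (4, 2).
1. N lies on line KG with KN:NG = 1:5 ⇒ N = (2/3, 7/6)
2. S is where the line through N parallel to YF meets line YG ⇒ S = (11/4, 7/6)
3. B is where the line through K parallel to FS meets line YG ⇒ B = (55/8, 47/12)
B = Y + t·(G−Y) with t = 47/24, so YB:BG = t:(1−t) = 47/24:-23/24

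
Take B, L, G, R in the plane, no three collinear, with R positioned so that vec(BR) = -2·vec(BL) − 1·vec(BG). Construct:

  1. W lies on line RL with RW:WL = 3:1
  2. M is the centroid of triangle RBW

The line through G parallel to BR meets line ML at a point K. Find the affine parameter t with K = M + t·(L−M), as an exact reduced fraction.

Assign B = (0, 0), L = (1, 0), G = (0, 1), R = (-2, -1) — the answer is frame-independent, so this choice is without loss of generality.
1. W lies on line RL with RW:WL = 3:1 ⇒ W = (1/4, -1/4)
2. M is the centroid of triangle RBW ⇒ M = (-7/12, -5/12)
through G parallel to BR: direction (-2, -1); meets ML at K = (-16/3, -5/3)
K = M + t·(L−M) with t = -3

t = -3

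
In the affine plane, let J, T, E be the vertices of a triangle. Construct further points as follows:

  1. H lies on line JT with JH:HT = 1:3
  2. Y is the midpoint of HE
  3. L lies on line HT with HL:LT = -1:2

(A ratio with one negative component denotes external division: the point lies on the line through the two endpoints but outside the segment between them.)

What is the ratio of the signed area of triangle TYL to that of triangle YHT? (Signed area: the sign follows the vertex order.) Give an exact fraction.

Work in coordinates with J = (0, 0), T = (1, 0), E = (0, 1).
1. H lies on line JT with JH:HT = 1:3 ⇒ H = (1/4, 0)
2. Y is the midpoint of HE ⇒ Y = (1/8, 1/2)
3. L lies on line HT with HL:LT = -1:2 ⇒ L = (-1/2, 0)
2·[TYL] = 3/4, 2·[YHT] = 3/8
[TYL]:[YHT] = 3/4:3/8 = 2

[TYL]:[YHT] = 2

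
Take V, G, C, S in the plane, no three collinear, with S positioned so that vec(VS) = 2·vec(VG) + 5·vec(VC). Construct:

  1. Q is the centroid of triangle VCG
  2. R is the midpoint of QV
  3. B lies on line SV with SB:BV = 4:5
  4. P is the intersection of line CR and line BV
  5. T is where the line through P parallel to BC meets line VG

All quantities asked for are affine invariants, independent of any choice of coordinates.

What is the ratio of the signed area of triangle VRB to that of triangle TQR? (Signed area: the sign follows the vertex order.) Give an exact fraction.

[VRB]:[TQR] = -200/9

Set V = (0, 0), G = (1, 0), C = (0, 1), S = (2, 5); any affine frame gives the same invariant.
1. Q is the centroid of triangle VCG ⇒ Q = (1/3, 1/3)
2. R is the midpoint of QV ⇒ R = (1/6, 1/6)
3. B lies on line SV with SB:BV = 4:5 ⇒ B = (10/9, 25/9)
4. P is the intersection of line CR and line BV ⇒ P = (2/15, 1/3)
5. T is where the line through P parallel to BC meets line VG ⇒ T = (-3/40, 0)
2·[VRB] = 5/18, 2·[TQR] = -1/80
[VRB]:[TQR] = 5/18:-1/80 = -200/9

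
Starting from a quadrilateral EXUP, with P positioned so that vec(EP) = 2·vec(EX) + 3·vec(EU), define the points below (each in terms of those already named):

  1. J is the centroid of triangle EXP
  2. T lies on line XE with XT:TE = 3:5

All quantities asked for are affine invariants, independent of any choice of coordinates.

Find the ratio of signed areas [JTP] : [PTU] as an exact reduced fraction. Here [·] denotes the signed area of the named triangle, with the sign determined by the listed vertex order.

Work in coordinates with E = (0, 0), X = (1, 0), U = (0, 1), P = (2, 3).
1. J is the centroid of triangle EXP ⇒ J = (1, 1)
2. T lies on line XE with XT:TE = 3:5 ⇒ T = (5/8, 0)
2·[JTP] = 1/4, 2·[PTU] = -13/4
[JTP]:[PTU] = 1/4:-13/4 = -1/13

[JTP]:[PTU] = -1/13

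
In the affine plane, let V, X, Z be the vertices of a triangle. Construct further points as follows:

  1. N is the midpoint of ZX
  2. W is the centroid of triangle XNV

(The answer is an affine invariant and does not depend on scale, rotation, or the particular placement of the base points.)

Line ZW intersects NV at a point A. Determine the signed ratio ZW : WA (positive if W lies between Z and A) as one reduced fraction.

Choose coordinates V = (0, 0), X = (1, 0), Z = (0, 1).
1. N is the midpoint of ZX ⇒ N = (1/2, 1/2)
2. W is the centroid of triangle XNV ⇒ W = (1/2, 1/6)
line ZW meets NV at A = (3/8, 3/8)
W = Z + t·(A−Z) with t = 4/3, so ZW:WA = 4/3:-1/3

ZW:WA = -4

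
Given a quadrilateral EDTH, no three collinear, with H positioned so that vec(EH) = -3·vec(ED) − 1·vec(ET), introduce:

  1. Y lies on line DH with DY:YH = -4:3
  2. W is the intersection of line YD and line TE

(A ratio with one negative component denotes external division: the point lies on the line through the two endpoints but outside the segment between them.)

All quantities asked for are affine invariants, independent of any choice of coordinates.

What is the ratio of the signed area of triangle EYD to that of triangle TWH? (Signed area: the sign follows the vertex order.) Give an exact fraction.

Work in coordinates with E = (0, 0), D = (1, 0), T = (0, 1), H = (-3, -1).
1. Y lies on line DH with DY:YH = -4:3 ⇒ Y = (-15, -4)
2. W is the intersection of line YD and line TE ⇒ W = (0, -1/4)
2·[EYD] = 4, 2·[TWH] = -15/4
[EYD]:[TWH] = 4:-15/4 = -16/15

[EYD]:[TWH] = -16/15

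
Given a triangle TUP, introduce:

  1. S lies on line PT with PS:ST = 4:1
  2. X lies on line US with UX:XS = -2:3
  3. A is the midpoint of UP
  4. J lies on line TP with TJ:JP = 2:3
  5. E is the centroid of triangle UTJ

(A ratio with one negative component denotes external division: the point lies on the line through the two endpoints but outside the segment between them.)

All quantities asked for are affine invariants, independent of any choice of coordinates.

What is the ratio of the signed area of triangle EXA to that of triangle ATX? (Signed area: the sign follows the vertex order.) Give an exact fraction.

Set T = (0, 0), U = (1, 0), P = (0, 1); any affine frame gives the same invariant.
1. S lies on line PT with PS:ST = 4:1 ⇒ S = (0, 1/5)
2. X lies on line US with UX:XS = -2:3 ⇒ X = (3, -2/5)
3. A is the midpoint of UP ⇒ A = (1/2, 1/2)
4. J lies on line TP with TJ:JP = 2:3 ⇒ J = (0, 2/5)
5. E is the centroid of triangle UTJ ⇒ E = (1/3, 2/15)
2·[EXA] = 16/15, 2·[ATX] = 17/10
[EXA]:[ATX] = 16/15:17/10 = 32/51

[EXA]:[ATX] = 32/51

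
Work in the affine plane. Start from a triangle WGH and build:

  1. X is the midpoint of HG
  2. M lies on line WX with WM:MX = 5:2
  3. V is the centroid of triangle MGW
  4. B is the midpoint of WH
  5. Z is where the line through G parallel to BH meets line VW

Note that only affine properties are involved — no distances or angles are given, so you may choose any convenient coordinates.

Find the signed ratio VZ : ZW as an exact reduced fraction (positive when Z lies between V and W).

VZ:ZW = -23/42

Assign W = (0, 0), G = (1, 0), H = (0, 1) — the answer is frame-independent, so this choice is without loss of generality.
1. X is the midpoint of HG ⇒ X = (1/2, 1/2)
2. M lies on line WX with WM:MX = 5:2 ⇒ M = (5/14, 5/14)
3. V is the centroid of triangle MGW ⇒ V = (19/42, 5/42)
4. B is the midpoint of WH ⇒ B = (0, 1/2)
5. Z is where the line through G parallel to BH meets line VW ⇒ Z = (1, 5/19)
Z = V + t·(W−V) with t = -23/19, so VZ:ZW = t:(1−t) = -23/19:42/19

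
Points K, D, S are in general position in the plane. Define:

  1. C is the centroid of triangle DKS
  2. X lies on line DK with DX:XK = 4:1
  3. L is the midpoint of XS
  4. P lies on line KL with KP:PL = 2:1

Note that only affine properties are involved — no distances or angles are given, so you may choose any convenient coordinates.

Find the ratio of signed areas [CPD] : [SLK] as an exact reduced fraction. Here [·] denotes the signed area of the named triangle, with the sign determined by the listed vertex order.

[CPD]:[SLK] = -8/9

Work in coordinates with K = (0, 0), D = (1, 0), S = (0, 1).
1. C is the centroid of triangle DKS ⇒ C = (1/3, 1/3)
2. X lies on line DK with DX:XK = 4:1 ⇒ X = (1/5, 0)
3. L is the midpoint of XS ⇒ L = (1/10, 1/2)
4. P lies on line KL with KP:PL = 2:1 ⇒ P = (1/15, 1/3)
2·[CPD] = 4/45, 2·[SLK] = -1/10
[CPD]:[SLK] = 4/45:-1/10 = -8/9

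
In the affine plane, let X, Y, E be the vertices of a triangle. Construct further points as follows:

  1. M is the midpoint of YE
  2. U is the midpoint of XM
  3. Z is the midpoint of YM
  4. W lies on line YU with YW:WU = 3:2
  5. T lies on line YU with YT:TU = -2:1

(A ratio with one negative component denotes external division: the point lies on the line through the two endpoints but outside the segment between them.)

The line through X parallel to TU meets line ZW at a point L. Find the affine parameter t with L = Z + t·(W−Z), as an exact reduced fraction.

Work in coordinates with X = (0, 0), Y = (1, 0), E = (0, 1).
1. M is the midpoint of YE ⇒ M = (1/2, 1/2)
2. U is the midpoint of XM ⇒ U = (1/4, 1/4)
3. Z is the midpoint of YM ⇒ Z = (3/4, 1/4)
4. W lies on line YU with YW:WU = 3:2 ⇒ W = (11/20, 3/20)
5. T lies on line YU with YT:TU = -2:1 ⇒ T = (-1/2, 1/2)
through X parallel to TU: direction (3/4, -1/4); meets ZW at L = (3/20, -1/20)
L = Z + t·(W−Z) with t = 3

t = 3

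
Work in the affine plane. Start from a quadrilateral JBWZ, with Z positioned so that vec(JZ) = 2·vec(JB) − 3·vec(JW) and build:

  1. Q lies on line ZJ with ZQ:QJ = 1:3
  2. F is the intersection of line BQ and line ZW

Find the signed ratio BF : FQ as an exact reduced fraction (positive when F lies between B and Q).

Assign J = (0, 0), B = (1, 0), W = (0, 1), Z = (2, -3) — the answer is frame-independent, so this choice is without loss of generality.
1. Q lies on line ZJ with ZQ:QJ = 1:3 ⇒ Q = (3/2, -9/4)
2. F is the intersection of line BQ and line ZW ⇒ F = (7/5, -9/5)
F = B + t·(Q−B) with t = 4/5, so BF:FQ = t:(1−t) = 4/5:1/5

BF:FQ = 4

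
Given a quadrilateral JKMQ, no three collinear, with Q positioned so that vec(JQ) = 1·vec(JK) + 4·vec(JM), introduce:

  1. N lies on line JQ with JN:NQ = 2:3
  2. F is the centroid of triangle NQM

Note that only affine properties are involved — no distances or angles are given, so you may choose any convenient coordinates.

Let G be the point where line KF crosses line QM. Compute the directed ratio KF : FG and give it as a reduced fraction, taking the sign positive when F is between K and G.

Set J = (0, 0), K = (1, 0), M = (0, 1), Q = (1, 4); any affine frame gives the same invariant.
1. N lies on line JQ with JN:NQ = 2:3 ⇒ N = (2/5, 8/5)
2. F is the centroid of triangle NQM ⇒ F = (7/15, 11/5)
line KF meets QM at G = (25/57, 44/19)
F = K + t·(G−K) with t = 19/20, so KF:FG = 19/20:1/20

KF:FG = 19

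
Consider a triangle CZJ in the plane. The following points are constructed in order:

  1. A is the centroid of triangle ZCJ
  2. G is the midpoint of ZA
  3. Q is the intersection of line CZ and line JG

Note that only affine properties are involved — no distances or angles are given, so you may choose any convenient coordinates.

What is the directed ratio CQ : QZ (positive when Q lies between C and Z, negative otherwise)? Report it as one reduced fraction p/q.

CQ:QZ = 4

Assign C = (0, 0), Z = (1, 0), J = (0, 1) — the answer is frame-independent, so this choice is without loss of generality.
1. A is the centroid of triangle ZCJ ⇒ A = (1/3, 1/3)
2. G is the midpoint of ZA ⇒ G = (2/3, 1/6)
3. Q is the intersection of line CZ and line JG ⇒ Q = (4/5, 0)
Q = C + t·(Z−C) with t = 4/5, so CQ:QZ = t:(1−t) = 4/5:1/5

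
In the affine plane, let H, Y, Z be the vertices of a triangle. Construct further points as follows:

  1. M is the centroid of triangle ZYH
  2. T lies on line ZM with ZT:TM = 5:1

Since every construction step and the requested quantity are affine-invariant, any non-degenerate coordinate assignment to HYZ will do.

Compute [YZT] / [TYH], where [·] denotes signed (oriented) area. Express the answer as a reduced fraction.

Work in coordinates with H = (0, 0), Y = (1, 0), Z = (0, 1).
1. M is the centroid of triangle ZYH ⇒ M = (1/3, 1/3)
2. T lies on line ZM with ZT:TM = 5:1 ⇒ T = (5/18, 4/9)
2·[YZT] = 5/18, 2·[TYH] = -4/9
[YZT]:[TYH] = 5/18:-4/9 = -5/8

[YZT]:[TYH] = -5/8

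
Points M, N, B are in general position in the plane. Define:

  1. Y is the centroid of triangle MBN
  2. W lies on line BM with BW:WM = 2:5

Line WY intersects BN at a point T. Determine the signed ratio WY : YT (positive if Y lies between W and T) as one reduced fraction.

Set M = (0, 0), N = (1, 0), B = (0, 1); any affine frame gives the same invariant.
1. Y is the centroid of triangle MBN ⇒ Y = (1/3, 1/3)
2. W lies on line BM with BW:WM = 2:5 ⇒ W = (0, 5/7)
line WY meets BN at T = (-2, 3)
Y = W + t·(T−W) with t = -1/6, so WY:YT = -1/6:7/6

WY:YT = -1/7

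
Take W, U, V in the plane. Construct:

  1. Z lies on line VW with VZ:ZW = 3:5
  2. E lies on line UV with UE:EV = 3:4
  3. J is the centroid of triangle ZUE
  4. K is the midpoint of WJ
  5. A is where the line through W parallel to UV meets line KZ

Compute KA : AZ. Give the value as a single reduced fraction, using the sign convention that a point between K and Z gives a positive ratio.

Set W = (0, 0), U = (1, 0), V = (0, 1); any affine frame gives the same invariant.
1. Z lies on line VW with VZ:ZW = 3:5 ⇒ Z = (0, 5/8)
2. E lies on line UV with UE:EV = 3:4 ⇒ E = (4/7, 3/7)
3. J is the centroid of triangle ZUE ⇒ J = (11/21, 59/168)
4. K is the midpoint of WJ ⇒ K = (11/42, 59/336)
5. A is where the line through W parallel to UV meets line KZ ⇒ A = (55/63, -55/63)
A = K + t·(Z−K) with t = -7/3, so KA:AZ = t:(1−t) = -7/3:10/3

KA:AZ = -7/10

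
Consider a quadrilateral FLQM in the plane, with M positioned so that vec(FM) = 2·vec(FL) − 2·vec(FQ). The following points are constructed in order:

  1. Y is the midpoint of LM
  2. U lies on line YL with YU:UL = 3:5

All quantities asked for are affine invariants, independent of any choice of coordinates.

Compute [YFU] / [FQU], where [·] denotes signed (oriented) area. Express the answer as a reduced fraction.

Set F = (0, 0), L = (1, 0), Q = (0, 1), M = (2, -2); any affine frame gives the same invariant.
1. Y is the midpoint of LM ⇒ Y = (3/2, -1)
2. U lies on line YL with YU:UL = 3:5 ⇒ U = (21/16, -5/8)
2·[YFU] = -3/8, 2·[FQU] = -21/16
[YFU]:[FQU] = -3/8:-21/16 = 2/7

[YFU]:[FQU] = 2/7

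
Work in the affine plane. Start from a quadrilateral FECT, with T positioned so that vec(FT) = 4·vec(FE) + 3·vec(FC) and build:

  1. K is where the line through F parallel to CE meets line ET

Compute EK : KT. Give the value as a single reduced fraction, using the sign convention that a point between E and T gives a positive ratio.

EK:KT = -1/7

Choose coordinates F = (0, 0), E = (1, 0), C = (0, 1), T = (4, 3).
1. K is where the line through F parallel to CE meets line ET ⇒ K = (1/2, -1/2)
K = E + t·(T−E) with t = -1/6, so EK:KT = t:(1−t) = -1/6:7/6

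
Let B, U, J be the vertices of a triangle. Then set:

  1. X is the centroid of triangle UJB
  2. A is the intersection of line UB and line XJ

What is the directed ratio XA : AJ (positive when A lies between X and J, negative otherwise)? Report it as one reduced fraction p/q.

XA:AJ = -1/3

Assign B = (0, 0), U = (1, 0), J = (0, 1) — the answer is frame-independent, so this choice is without loss of generality.
1. X is the centroid of triangle UJB ⇒ X = (1/3, 1/3)
2. A is the intersection of line UB and line XJ ⇒ A = (1/2, 0)
A = X + t·(J−X) with t = -1/2, so XA:AJ = t:(1−t) = -1/2:3/2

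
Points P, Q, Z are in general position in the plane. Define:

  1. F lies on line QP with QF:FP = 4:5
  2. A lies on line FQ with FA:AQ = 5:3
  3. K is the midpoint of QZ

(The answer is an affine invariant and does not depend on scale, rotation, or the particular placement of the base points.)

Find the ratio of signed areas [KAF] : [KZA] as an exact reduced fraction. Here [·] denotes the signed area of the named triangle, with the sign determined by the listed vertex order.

Assign P = (0, 0), Q = (1, 0), Z = (0, 1) — the answer is frame-independent, so this choice is without loss of generality.
1. F lies on line QP with QF:FP = 4:5 ⇒ F = (5/9, 0)
2. A lies on line FQ with FA:AQ = 5:3 ⇒ A = (5/6, 0)
3. K is the midpoint of QZ ⇒ K = (1/2, 1/2)
2·[KAF] = -5/36, 2·[KZA] = 1/12
[KAF]:[KZA] = -5/36:1/12 = -5/3

[KAF]:[KZA] = -5/3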